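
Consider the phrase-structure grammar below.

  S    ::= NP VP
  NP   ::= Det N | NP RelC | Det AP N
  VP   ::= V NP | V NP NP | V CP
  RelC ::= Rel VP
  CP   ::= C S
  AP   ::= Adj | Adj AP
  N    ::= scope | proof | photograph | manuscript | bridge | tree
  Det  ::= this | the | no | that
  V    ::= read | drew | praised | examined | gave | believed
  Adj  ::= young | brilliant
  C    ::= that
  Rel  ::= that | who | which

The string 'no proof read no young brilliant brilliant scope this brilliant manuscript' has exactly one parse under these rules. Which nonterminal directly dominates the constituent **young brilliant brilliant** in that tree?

NP

S
  NP
    Det: no
    N: proof
  VP
    V: read
    NP
      Det: no
      AP
        Adj: young
        AP
          Adj: brilliant
          AP
            Adj: brilliant
      N: scope
    NP
      Det: this
      AP
        Adj: brilliant
      N: manuscript
The span 'young brilliant brilliant' is the AP node built by AP → Adj AP.
Its mother is the NP built by NP → Det AP N.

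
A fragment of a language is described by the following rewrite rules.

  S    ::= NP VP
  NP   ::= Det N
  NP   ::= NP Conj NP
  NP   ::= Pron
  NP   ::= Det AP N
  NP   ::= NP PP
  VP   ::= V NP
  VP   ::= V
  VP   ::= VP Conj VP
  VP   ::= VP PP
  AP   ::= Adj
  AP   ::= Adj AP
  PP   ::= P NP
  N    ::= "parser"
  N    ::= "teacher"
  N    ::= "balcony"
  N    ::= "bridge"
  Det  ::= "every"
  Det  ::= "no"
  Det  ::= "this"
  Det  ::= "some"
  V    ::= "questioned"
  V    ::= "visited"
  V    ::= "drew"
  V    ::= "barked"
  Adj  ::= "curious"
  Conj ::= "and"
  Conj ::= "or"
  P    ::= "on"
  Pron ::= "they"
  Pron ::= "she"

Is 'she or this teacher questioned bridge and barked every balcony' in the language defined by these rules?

A V word can never sit immediately before an N word in any string this grammar generates, so the substring 'questioned bridge' rules out a derivation.

Ungrammatical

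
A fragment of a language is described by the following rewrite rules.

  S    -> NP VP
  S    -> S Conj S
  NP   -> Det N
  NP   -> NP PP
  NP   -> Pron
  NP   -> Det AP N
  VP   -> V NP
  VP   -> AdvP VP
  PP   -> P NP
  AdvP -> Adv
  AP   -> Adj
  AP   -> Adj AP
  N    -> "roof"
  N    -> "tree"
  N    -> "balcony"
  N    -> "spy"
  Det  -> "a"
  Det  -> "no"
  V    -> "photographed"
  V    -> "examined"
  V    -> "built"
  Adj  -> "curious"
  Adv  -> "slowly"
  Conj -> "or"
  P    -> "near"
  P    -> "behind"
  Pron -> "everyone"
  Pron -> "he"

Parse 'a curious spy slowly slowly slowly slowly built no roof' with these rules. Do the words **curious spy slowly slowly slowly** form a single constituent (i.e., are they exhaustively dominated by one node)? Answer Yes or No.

[S [NP [Det a] [AP [Adj curious]] [N spy]] [VP [AdvP [Adv slowly]] [VP [AdvP [Adv slowly]] [VP [AdvP [Adv slowly]] [VP [AdvP [Adv slowly]] [VP [V built] [NP [Det no] [N roof]]]]]]]]
The smallest constituent containing 'curious spy slowly slowly slowly' is the S spanning 'a curious spy slowly slowly slowly slowly built no roof'; no single node in the tree dominates exactly the given words.

No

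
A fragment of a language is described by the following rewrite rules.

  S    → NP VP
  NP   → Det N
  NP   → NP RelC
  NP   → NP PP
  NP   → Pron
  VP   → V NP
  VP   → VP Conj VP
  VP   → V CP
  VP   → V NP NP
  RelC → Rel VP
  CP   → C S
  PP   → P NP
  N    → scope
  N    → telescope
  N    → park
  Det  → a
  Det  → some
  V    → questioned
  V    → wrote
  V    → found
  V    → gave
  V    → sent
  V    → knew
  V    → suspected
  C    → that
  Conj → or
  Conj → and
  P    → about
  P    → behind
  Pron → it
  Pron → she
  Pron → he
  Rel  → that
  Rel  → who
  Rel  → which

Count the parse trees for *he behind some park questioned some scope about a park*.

[S [NP [NP [Pron he]] [PP [P behind] [NP [Det some] [N park]]]] [VP [V questioned] [NP [NP [Det some] [N scope]] [PP [P about] [NP [Det a] [N park]]]]]]
No rule offers an alternative attachment or grouping for any span, so this is the only derivation.

1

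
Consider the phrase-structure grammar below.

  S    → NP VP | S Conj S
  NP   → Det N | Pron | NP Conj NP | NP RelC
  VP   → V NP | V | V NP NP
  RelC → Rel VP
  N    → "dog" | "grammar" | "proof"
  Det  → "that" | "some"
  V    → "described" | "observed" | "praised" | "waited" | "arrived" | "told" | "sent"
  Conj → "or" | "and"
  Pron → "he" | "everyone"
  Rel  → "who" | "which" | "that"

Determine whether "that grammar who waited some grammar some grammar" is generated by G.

For S → NP VP, every NP-prefix leaves a non-VP remainder: after 'that grammar' the remainder is not a VP; after 'that grammar who waited' the remainder is not a VP; after 'that grammar who waited some grammar' the remainder is not a VP. The alternative S rule S → S Conj S likewise has no satisfying split.

Ungrammatical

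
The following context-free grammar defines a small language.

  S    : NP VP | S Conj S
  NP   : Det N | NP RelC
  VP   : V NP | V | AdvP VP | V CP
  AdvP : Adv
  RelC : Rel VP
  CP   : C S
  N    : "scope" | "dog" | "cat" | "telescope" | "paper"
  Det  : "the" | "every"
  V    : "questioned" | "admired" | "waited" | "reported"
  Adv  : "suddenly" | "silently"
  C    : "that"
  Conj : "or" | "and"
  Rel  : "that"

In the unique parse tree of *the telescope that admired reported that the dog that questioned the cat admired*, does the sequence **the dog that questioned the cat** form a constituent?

Yes

[S [NP [NP [Det the] [N telescope]] [RelC [Rel that] [VP [V admired]]]] [VP [V reported] [CP [C that] [S [NP [NP [Det the] [N dog]] [RelC [Rel that] [VP [V questioned] [NP [Det the] [N cat]]]]] [VP [V admired]]]]]]
The words 'the dog that questioned the cat' are exhaustively dominated by a single NP node (built by NP → NP RelC), so they form a constituent.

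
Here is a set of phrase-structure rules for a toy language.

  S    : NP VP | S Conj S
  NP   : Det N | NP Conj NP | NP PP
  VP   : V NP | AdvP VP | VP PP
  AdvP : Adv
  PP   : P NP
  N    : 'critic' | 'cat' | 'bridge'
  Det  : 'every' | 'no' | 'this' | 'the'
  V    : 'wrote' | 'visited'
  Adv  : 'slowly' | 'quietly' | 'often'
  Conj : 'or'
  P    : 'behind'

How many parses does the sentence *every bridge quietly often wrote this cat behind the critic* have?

4

Two of the 4 distinct bracketings:
[S [NP [Det every] [N bridge]] [VP [AdvP [Adv quietly]] [VP [AdvP [Adv often]] [VP [V wrote] [NP [NP [Det this] [N cat]] [PP [P behind] [NP [Det the] [N critic]]]]]]]]
[S [NP [Det every] [N bridge]] [VP [AdvP [Adv quietly]] [VP [AdvP [Adv often]] [VP [VP [V wrote] [NP [Det this] [N cat]]] [PP [P behind] [NP [Det the] [N critic]]]]]]]
The difference turns on whether NP → NP PP is used at the relevant span, versus an alternative expansion of NP.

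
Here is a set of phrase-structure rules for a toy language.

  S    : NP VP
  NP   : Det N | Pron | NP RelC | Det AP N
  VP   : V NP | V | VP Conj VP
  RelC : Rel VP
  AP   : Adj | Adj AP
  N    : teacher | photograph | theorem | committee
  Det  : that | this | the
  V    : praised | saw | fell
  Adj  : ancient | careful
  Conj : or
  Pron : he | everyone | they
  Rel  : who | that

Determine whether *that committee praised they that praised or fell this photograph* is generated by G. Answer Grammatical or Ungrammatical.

S
  NP
    Det: that
    N: committee
  VP
    V: praised
    NP
      NP
        Pron: they
      RelC
        Rel: that
        VP
          VP
            V: praised
          Conj: or
          VP
            V: fell
            NP
              Det: this
              N: photograph
The bracketing above is licensed at every node by one of the given productions, with S at the root.

Grammatical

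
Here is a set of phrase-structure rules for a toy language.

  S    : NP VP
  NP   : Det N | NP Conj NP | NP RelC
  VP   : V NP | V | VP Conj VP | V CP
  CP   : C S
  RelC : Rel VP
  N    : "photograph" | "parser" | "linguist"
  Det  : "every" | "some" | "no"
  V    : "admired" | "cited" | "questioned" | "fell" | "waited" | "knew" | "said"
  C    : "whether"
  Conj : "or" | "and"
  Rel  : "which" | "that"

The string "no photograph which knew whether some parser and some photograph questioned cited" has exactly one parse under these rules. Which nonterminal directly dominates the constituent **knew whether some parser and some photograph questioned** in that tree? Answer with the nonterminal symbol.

[S [NP [NP [Det no] [N photograph]] [RelC [Rel which] [VP [V knew] [CP [C whether] [S [NP [NP [Det some] [N parser]] [Conj and] [NP [Det some] [N photograph]]] [VP [V questioned]]]]]]] [VP [V cited]]]
The span 'knew whether some parser and some photograph questioned' is the VP node built by VP → V CP.
Its mother is the RelC built by RelC → Rel VP.

RelC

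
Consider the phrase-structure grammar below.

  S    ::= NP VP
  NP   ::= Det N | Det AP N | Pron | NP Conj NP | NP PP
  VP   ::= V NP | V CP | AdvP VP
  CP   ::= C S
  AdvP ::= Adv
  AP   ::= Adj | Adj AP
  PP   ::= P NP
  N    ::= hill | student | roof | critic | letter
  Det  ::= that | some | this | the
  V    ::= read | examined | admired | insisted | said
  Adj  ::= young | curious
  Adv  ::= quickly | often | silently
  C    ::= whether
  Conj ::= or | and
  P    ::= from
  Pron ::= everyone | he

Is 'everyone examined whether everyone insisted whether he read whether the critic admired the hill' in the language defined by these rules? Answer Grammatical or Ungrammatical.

Grammatical

[S [NP [Pron everyone]] [VP [V examined] [CP [C whether] [S [NP [Pron everyone]] [VP [V insisted] [CP [C whether] [S [NP [Pron he]] [VP [V read] [CP [C whether] [S [NP [Det the] [N critic]] [VP [V admired] [NP [Det the] [N hill]]]]]]]]]]]]]
Every word is introduced by a lexical rule and the phrasal rules combine the resulting categories into a single S.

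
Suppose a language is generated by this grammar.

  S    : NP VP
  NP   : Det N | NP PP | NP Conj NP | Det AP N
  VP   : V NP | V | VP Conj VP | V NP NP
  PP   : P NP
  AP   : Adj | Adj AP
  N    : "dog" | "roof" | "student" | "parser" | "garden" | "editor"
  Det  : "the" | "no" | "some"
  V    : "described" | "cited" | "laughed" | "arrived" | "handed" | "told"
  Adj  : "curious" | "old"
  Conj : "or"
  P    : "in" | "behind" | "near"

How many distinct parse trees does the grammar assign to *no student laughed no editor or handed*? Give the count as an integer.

1

[S [NP [Det no] [N student]] [VP [VP [V laughed] [NP [Det no] [N editor]]] [Conj or] [VP [V handed]]]]
No rule offers an alternative attachment or grouping for any span, so this is the only derivation.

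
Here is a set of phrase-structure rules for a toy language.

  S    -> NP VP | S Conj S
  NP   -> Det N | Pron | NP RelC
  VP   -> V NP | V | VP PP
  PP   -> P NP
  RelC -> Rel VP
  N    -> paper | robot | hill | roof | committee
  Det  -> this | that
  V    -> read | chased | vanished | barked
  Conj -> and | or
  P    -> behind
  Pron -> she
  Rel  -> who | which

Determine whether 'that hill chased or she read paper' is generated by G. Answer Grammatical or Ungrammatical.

A V word can never sit immediately before an N word in any string this grammar generates, so the substring 'read paper' rules out a derivation.

Ungrammatical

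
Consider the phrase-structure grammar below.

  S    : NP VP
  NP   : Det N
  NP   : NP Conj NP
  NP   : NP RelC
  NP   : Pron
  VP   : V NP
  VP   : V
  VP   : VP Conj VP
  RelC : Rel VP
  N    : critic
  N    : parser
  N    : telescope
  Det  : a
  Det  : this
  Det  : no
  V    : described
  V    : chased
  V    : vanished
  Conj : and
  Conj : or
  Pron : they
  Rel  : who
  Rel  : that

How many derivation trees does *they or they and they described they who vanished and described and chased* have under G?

Two of the 10 distinct bracketings:
[S [NP [NP [Pron they]] [Conj or] [NP [NP [Pron they]] [Conj and] [NP [Pron they]]]] [VP [V described] [NP [NP [Pron they]] [RelC [Rel who] [VP [VP [V vanished]] [Conj and] [VP [VP [V described]] [Conj and] [VP [V chased]]]]]]]]
[S [NP [NP [Pron they]] [Conj or] [NP [NP [Pron they]] [Conj and] [NP [Pron they]]]] [VP [V described] [NP [NP [Pron they]] [RelC [Rel who] [VP [VP [VP [V vanished]] [Conj and] [VP [V described]]] [Conj and] [VP [V chased]]]]]]]
The trees differ in how a recursive rule is bracketed over the same span.

10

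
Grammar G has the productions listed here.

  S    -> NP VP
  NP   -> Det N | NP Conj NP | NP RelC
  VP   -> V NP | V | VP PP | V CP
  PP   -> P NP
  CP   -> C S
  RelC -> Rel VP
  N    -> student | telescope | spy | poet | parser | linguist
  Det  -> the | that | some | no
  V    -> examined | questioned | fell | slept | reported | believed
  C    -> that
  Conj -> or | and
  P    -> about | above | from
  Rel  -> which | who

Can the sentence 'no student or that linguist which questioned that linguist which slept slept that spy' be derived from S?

Grammatical

S
  NP
    NP
      Det: no
      N: student
    Conj: or
    NP
      NP
        Det: that
        N: linguist
      RelC
        Rel: which
        VP
          V: questioned
          NP
            NP
              Det: that
              N: linguist
            RelC
              Rel: which
              VP
                V: slept
  VP
    V: slept
    NP
      Det: that
      N: spy
Each bracket corresponds to one application of a listed rule, so the string is derivable from S.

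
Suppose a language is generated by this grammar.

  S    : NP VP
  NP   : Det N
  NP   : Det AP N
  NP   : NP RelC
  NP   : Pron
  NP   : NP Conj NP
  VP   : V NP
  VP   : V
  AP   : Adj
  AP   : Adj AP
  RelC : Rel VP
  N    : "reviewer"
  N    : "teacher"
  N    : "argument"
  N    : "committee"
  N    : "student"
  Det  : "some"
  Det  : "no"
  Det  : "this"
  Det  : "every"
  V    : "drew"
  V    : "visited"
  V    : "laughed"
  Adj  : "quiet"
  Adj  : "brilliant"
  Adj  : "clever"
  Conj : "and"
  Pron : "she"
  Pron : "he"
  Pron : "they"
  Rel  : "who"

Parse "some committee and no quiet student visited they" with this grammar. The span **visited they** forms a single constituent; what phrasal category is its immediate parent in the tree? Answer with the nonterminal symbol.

S

S
  NP
    NP
      Det: some
      N: committee
    Conj: and
    NP
      Det: no
      AP
        Adj: quiet
      N: student
  VP
    V: visited
    NP
      Pron: they
The span 'visited they' is the VP node built by VP → V NP.
Its mother is the S built by S → NP VP.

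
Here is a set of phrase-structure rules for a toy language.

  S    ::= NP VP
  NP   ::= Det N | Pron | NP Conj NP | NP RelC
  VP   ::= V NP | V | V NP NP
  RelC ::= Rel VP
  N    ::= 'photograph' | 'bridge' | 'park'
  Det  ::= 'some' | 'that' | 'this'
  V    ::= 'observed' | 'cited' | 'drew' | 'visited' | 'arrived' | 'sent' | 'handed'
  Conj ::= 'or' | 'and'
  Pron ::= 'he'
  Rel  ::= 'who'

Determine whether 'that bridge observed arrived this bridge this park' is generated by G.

For S → NP VP, the only prefix that parses as NP is 'that bridge', but the remainder 'observed arrived this bridge this park' is not a VP under these rules.

Ungrammatical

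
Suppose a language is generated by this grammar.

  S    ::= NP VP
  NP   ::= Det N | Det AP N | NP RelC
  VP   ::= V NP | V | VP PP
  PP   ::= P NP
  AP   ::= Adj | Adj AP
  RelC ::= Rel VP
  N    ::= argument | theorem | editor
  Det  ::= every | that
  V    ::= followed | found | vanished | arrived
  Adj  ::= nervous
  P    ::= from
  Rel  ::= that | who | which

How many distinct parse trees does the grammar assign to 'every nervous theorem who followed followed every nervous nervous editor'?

1

[S [NP [NP [Det every] [AP [Adj nervous]] [N theorem]] [RelC [Rel who] [VP [V followed]]]] [VP [V followed] [NP [Det every] [AP [Adj nervous] [AP [Adj nervous]]] [N editor]]]]
No rule offers an alternative attachment or grouping for any span, so this is the only derivation.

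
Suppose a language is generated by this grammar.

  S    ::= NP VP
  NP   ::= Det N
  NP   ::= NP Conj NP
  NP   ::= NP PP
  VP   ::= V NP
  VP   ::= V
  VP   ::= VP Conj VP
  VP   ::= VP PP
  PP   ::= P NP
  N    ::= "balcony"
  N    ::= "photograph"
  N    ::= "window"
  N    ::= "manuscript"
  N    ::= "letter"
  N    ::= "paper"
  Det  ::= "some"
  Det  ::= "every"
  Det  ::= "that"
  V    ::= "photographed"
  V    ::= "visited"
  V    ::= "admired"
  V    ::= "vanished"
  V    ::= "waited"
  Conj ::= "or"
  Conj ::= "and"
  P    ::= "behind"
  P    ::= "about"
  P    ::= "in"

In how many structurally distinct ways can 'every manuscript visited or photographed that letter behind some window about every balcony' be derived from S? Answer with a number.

9

Two of the 9 distinct bracketings:
[S [NP [Det every] [N manuscript]] [VP [VP [V visited]] [Conj or] [VP [V photographed] [NP [NP [Det that] [N letter]] [PP [P behind] [NP [NP [Det some] [N window]] [PP [P about] [NP [Det every] [N balcony]]]]]]]]]
[S [NP [Det every] [N manuscript]] [VP [VP [V visited]] [Conj or] [VP [V photographed] [NP [NP [NP [Det that] [N letter]] [PP [P behind] [NP [Det some] [N window]]]] [PP [P about] [NP [Det every] [N balcony]]]]]]]
The trees differ in how a recursive rule is bracketed over the same span.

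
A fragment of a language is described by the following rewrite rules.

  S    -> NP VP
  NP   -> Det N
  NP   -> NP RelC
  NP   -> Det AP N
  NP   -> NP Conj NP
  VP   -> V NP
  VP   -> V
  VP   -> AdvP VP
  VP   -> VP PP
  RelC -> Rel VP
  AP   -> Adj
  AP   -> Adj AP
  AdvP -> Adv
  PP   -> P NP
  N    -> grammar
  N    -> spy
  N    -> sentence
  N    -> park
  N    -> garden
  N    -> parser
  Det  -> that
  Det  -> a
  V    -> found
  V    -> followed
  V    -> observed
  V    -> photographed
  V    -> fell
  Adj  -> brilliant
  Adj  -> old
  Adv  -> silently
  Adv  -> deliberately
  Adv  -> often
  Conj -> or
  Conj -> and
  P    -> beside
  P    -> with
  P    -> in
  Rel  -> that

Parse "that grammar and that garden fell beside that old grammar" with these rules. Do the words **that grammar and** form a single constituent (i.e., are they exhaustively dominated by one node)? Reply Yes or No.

No

[S [NP [NP [Det that] [N grammar]] [Conj and] [NP [Det that] [N garden]]] [VP [VP [V fell]] [PP [P beside] [NP [Det that] [AP [Adj old]] [N grammar]]]]]
The smallest constituent containing 'that grammar and' is the NP spanning 'that grammar and that garden'; no single node in the tree dominates exactly the given words.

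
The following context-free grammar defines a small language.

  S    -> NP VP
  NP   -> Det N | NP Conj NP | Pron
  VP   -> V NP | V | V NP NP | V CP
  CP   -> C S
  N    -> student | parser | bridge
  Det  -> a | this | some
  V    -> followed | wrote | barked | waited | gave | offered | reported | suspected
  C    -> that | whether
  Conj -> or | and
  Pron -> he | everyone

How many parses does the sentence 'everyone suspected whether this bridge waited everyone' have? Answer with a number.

[S [NP [Pron everyone]] [VP [V suspected] [CP [C whether] [S [NP [Det this] [N bridge]] [VP [V waited] [NP [Pron everyone]]]]]]]
No rule offers an alternative attachment or grouping for any span, so this is the only derivation.

1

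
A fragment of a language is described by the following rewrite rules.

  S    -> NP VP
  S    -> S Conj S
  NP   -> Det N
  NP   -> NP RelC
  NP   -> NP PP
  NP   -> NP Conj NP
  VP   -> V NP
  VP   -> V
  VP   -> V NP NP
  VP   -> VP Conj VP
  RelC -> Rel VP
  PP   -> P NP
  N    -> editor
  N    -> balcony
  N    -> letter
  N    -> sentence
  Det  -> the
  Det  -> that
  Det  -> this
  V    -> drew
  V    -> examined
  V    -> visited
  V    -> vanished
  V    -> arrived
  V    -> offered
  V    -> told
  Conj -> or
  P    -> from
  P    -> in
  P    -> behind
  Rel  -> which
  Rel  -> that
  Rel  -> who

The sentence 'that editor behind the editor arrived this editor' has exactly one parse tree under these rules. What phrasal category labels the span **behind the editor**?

[S [NP [NP [Det that] [N editor]] [PP [P behind] [NP [Det the] [N editor]]]] [VP [V arrived] [NP [Det this] [N editor]]]]
The span 'behind the editor' is the PP node built by PP → P NP.

PP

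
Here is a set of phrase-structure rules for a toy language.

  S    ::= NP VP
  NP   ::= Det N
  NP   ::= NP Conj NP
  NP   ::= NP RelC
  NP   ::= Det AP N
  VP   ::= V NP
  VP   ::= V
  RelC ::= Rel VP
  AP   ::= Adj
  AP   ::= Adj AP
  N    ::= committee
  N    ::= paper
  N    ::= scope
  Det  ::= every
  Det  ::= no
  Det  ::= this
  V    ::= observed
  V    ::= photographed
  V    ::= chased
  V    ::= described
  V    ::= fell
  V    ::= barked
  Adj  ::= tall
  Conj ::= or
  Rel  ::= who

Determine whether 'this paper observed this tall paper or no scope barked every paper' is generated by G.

For S → NP VP, the only prefix that parses as NP is 'this paper', but the remainder 'observed this tall paper or no scope barked every paper' is not a VP under these rules.

Ungrammatical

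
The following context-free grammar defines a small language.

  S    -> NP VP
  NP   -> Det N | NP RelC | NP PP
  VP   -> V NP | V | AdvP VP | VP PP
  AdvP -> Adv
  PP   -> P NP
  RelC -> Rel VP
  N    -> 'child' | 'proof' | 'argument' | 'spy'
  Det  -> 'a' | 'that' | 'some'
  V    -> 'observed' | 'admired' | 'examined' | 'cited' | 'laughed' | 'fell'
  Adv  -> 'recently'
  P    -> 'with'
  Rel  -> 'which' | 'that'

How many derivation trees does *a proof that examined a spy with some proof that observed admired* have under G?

7

Two of the 7 distinct bracketings:
[S [NP [NP [Det a] [N proof]] [RelC [Rel that] [VP [V examined] [NP [NP [NP [Det a] [N spy]] [PP [P with] [NP [Det some] [N proof]]]] [RelC [Rel that] [VP [V observed]]]]]]] [VP [V admired]]]
[S [NP [NP [Det a] [N proof]] [RelC [Rel that] [VP [V examined] [NP [NP [Det a] [N spy]] [PP [P with] [NP [NP [Det some] [N proof]] [RelC [Rel that] [VP [V observed]]]]]]]]] [VP [V admired]]]
The trees differ in how a recursive rule is bracketed over the same span.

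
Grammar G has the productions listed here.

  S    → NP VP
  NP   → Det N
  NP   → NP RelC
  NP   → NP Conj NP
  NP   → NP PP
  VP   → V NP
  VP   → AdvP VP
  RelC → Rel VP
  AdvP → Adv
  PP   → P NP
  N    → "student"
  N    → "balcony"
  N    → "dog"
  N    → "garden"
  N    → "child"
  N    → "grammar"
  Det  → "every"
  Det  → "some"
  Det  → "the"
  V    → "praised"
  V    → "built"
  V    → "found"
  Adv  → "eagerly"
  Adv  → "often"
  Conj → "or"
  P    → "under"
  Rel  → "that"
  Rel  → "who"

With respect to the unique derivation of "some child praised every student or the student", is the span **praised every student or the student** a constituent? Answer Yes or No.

Yes

[S [NP [Det some] [N child]] [VP [V praised] [NP [NP [Det every] [N student]] [Conj or] [NP [Det the] [N student]]]]]
The words 'praised every student or the student' are exhaustively dominated by a single VP node (built by VP → V NP), so they form a constituent.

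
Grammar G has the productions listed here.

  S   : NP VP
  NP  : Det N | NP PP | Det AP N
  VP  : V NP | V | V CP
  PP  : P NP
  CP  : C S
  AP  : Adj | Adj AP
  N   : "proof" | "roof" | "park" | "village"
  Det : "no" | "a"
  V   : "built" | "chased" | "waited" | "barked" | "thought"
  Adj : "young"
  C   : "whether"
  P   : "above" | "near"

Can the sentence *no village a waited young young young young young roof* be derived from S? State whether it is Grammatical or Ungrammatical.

Ungrammatical

An N word can never sit immediately before a Det word in any string this grammar generates, so the substring 'village a' rules out a derivation.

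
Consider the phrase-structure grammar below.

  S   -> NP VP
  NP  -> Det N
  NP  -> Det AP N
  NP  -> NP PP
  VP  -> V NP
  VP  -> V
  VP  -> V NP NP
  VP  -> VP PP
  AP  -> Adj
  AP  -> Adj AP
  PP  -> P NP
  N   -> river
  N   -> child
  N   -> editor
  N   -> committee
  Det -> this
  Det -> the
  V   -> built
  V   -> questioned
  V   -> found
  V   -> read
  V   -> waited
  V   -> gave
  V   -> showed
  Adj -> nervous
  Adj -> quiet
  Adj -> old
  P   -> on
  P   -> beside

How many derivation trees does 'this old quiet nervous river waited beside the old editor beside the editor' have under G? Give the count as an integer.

The two bracketings:
[S [NP [Det this] [AP [Adj old] [AP [Adj quiet] [AP [Adj nervous]]]] [N river]] [VP [VP [V waited]] [PP [P beside] [NP [NP [Det the] [AP [Adj old]] [N editor]] [PP [P beside] [NP [Det the] [N editor]]]]]]]
[S [NP [Det this] [AP [Adj old] [AP [Adj quiet] [AP [Adj nervous]]]] [N river]] [VP [VP [VP [V waited]] [PP [P beside] [NP [Det the] [AP [Adj old]] [N editor]]]] [PP [P beside] [NP [Det the] [N editor]]]]]
The difference turns on whether NP → NP PP is used at the relevant span, versus an alternative expansion of NP.

2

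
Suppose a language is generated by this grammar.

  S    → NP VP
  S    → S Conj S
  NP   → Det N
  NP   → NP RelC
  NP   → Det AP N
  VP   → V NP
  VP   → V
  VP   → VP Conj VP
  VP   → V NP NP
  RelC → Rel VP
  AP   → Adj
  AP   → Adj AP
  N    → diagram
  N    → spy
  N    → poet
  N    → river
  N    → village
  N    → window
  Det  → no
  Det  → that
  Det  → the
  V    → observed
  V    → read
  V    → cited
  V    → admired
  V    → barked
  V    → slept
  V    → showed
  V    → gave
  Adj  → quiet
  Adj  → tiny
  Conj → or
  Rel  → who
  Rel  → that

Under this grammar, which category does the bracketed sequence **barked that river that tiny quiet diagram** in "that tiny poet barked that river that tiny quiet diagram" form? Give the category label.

S
  NP
    Det: that
    AP
      Adj: tiny
    N: poet
  VP
    V: barked
    NP
      Det: that
      N: river
    NP
      Det: that
      AP
        Adj: tiny
        AP
          Adj: quiet
      N: diagram
The span 'barked that river that tiny quiet diagram' is the VP node built by VP → V NP NP.

VP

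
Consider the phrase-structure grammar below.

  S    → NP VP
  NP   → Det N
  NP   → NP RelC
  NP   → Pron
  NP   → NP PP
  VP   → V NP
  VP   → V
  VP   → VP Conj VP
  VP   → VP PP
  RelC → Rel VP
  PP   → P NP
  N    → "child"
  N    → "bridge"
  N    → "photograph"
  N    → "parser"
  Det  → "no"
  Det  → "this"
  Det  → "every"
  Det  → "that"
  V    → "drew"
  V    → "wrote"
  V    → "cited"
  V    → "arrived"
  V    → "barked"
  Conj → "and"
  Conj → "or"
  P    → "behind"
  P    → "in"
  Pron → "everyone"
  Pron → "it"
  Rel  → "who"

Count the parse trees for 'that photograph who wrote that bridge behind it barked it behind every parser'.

Two of the 6 distinct bracketings:
[S [NP [NP [Det that] [N photograph]] [RelC [Rel who] [VP [V wrote] [NP [NP [Det that] [N bridge]] [PP [P behind] [NP [Pron it]]]]]]] [VP [V barked] [NP [NP [Pron it]] [PP [P behind] [NP [Det every] [N parser]]]]]]
[S [NP [NP [Det that] [N photograph]] [RelC [Rel who] [VP [V wrote] [NP [NP [Det that] [N bridge]] [PP [P behind] [NP [Pron it]]]]]]] [VP [VP [V barked] [NP [Pron it]]] [PP [P behind] [NP [Det every] [N parser]]]]]
The difference turns on whether VP → VP PP is used at the relevant span, versus an alternative expansion of VP.

6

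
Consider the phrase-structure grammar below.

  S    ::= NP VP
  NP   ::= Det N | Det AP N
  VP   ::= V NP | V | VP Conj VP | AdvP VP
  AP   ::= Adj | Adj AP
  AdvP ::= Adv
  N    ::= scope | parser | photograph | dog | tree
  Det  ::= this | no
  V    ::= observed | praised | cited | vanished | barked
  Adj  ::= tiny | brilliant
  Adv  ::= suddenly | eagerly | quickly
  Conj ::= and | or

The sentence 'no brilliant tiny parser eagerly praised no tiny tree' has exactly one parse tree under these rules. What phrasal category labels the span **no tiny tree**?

NP

S
  NP
    Det: no
    AP
      Adj: brilliant
      AP
        Adj: tiny
    N: parser
  VP
    AdvP
      Adv: eagerly
    VP
      V: praised
      NP
        Det: no
        AP
          Adj: tiny
        N: tree
The span 'no tiny tree' is the NP node built by NP → Det AP N.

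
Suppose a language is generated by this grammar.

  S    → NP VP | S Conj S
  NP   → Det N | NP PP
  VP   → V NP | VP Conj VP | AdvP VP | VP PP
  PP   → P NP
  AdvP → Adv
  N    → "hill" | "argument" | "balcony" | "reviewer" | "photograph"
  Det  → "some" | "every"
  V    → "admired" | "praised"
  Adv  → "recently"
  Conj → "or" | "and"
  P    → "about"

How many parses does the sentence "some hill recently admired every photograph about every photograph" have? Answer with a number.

Two of the 3 distinct bracketings:
[S [NP [Det some] [N hill]] [VP [AdvP [Adv recently]] [VP [V admired] [NP [NP [Det every] [N photograph]] [PP [P about] [NP [Det every] [N photograph]]]]]]]
[S [NP [Det some] [N hill]] [VP [AdvP [Adv recently]] [VP [VP [V admired] [NP [Det every] [N photograph]]] [PP [P about] [NP [Det every] [N photograph]]]]]]
The difference turns on whether NP → NP PP is used at the relevant span, versus an alternative expansion of NP.

3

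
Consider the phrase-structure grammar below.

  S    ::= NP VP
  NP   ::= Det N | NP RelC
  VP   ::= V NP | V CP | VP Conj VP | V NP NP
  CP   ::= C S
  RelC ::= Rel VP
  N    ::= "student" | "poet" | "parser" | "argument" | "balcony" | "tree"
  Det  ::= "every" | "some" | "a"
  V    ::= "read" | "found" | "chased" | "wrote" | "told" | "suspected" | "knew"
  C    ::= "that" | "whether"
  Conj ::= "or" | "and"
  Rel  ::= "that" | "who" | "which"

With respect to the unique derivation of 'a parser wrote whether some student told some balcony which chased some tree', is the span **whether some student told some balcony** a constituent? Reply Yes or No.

[S [NP [Det a] [N parser]] [VP [V wrote] [CP [C whether] [S [NP [Det some] [N student]] [VP [V told] [NP [NP [Det some] [N balcony]] [RelC [Rel which] [VP [V chased] [NP [Det some] [N tree]]]]]]]]]]
The smallest constituent containing 'whether some student told some balcony' is the CP spanning 'whether some student told some balcony which chased some tree'; no single node in the tree dominates exactly the given words.

No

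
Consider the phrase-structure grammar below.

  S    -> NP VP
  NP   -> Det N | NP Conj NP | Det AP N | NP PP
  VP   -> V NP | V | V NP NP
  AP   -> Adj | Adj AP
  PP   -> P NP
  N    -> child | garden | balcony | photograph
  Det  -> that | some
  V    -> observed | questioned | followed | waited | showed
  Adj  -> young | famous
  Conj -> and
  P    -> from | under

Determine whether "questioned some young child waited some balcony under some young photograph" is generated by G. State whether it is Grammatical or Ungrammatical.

Ungrammatical

For S → NP VP, no prefix of the string parses as an NP.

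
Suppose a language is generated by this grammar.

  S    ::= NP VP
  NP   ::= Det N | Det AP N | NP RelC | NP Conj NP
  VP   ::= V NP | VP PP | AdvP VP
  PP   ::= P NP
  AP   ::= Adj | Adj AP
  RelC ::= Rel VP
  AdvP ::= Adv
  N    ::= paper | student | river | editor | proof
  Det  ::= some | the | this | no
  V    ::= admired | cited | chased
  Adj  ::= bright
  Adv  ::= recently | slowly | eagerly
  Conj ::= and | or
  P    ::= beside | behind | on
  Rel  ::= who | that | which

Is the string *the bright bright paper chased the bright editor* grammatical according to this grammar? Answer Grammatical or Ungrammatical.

Grammatical

[S [NP [Det the] [AP [Adj bright] [AP [Adj bright]]] [N paper]] [VP [V chased] [NP [Det the] [AP [Adj bright]] [N editor]]]]
The bracketing above is licensed at every node by one of the given productions, with S at the root.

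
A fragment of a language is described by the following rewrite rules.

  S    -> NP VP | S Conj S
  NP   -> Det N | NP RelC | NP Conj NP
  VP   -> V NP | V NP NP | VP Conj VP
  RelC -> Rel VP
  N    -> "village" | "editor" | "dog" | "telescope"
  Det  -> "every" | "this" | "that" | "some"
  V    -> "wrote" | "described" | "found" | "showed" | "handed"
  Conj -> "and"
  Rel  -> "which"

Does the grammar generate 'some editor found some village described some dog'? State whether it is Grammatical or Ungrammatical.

For S → NP VP, the only prefix that parses as NP is 'some editor', but the remainder 'found some village described some dog' is not a VP under these rules. The alternative S rule S → S Conj S likewise has no satisfying split.

Ungrammatical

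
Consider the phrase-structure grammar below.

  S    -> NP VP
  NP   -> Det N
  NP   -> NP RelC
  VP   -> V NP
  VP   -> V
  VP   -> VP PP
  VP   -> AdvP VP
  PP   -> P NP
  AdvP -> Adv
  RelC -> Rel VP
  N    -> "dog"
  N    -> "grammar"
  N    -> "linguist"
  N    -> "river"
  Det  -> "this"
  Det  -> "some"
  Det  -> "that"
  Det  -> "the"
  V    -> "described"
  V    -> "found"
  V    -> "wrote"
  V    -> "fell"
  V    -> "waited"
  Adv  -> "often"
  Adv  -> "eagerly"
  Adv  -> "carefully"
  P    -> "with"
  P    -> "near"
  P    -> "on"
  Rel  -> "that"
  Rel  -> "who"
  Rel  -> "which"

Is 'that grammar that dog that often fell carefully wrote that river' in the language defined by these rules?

For S → NP VP, the only prefix that parses as NP is 'that grammar', but the remainder 'that dog that often fell carefully wrote that river' is not a VP under these rules.

Ungrammatical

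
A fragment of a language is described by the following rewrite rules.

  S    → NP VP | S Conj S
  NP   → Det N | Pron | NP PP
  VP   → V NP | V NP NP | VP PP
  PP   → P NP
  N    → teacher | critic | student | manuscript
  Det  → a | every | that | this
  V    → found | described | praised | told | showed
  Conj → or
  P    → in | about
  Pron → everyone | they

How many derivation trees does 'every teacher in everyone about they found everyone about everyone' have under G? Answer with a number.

4

Two of the 4 distinct bracketings:
[S [NP [NP [Det every] [N teacher]] [PP [P in] [NP [NP [Pron everyone]] [PP [P about] [NP [Pron they]]]]]] [VP [V found] [NP [NP [Pron everyone]] [PP [P about] [NP [Pron everyone]]]]]]
[S [NP [NP [Det every] [N teacher]] [PP [P in] [NP [NP [Pron everyone]] [PP [P about] [NP [Pron they]]]]]] [VP [VP [V found] [NP [Pron everyone]]] [PP [P about] [NP [Pron everyone]]]]]
The difference turns on whether VP → VP PP is used at the relevant span, versus an alternative expansion of VP.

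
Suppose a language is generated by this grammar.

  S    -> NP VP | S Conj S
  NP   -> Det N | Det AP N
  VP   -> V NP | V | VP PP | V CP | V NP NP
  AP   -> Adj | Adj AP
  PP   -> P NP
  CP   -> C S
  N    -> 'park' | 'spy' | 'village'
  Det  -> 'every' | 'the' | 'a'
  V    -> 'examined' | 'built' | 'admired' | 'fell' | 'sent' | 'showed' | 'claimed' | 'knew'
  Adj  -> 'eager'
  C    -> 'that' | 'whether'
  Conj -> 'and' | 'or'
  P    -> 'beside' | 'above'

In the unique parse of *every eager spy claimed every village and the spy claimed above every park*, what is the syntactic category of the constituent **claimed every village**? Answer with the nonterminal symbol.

S
  S
    NP
      Det: every
      AP
        Adj: eager
      N: spy
    VP
      V: claimed
      NP
        Det: every
        N: village
  Conj: and
  S
    NP
      Det: the
      N: spy
    VP
      VP
        V: claimed
      PP
        P: above
        NP
          Det: every
          N: park
The span 'claimed every village' is the VP node built by VP → V NP.

VP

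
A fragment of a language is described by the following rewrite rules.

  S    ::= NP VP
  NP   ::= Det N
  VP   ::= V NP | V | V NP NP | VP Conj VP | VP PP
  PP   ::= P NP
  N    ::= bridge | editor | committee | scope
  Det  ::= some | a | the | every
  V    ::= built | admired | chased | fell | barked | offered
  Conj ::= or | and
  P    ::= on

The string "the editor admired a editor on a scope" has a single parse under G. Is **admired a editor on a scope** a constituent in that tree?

Yes

[S [NP [Det the] [N editor]] [VP [VP [V admired] [NP [Det a] [N editor]]] [PP [P on] [NP [Det a] [N scope]]]]]
The words 'admired a editor on a scope' are exhaustively dominated by a single VP node (built by VP → VP PP), so they form a constituent.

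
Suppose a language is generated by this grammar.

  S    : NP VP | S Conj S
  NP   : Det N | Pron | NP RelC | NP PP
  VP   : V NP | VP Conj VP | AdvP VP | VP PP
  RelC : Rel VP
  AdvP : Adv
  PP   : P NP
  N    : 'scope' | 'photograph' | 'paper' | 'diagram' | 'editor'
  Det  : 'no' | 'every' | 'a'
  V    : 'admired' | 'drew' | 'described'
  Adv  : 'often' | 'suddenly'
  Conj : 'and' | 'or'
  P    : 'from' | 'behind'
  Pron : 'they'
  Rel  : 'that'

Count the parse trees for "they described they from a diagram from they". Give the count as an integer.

5

Two of the 5 distinct bracketings:
[S [NP [Pron they]] [VP [V described] [NP [NP [Pron they]] [PP [P from] [NP [NP [Det a] [N diagram]] [PP [P from] [NP [Pron they]]]]]]]]
[S [NP [Pron they]] [VP [V described] [NP [NP [NP [Pron they]] [PP [P from] [NP [Det a] [N diagram]]]] [PP [P from] [NP [Pron they]]]]]]
The trees differ in how a recursive rule is bracketed over the same span.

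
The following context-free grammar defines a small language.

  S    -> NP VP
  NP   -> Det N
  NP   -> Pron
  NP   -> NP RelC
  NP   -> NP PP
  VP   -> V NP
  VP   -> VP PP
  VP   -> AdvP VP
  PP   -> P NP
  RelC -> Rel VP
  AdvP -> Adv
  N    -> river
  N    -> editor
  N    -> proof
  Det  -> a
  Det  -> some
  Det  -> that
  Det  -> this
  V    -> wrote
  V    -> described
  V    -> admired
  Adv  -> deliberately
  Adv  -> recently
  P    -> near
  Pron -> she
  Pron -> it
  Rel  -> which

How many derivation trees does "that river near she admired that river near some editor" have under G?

2

The two bracketings:
[S [NP [NP [Det that] [N river]] [PP [P near] [NP [Pron she]]]] [VP [V admired] [NP [NP [Det that] [N river]] [PP [P near] [NP [Det some] [N editor]]]]]]
[S [NP [NP [Det that] [N river]] [PP [P near] [NP [Pron she]]]] [VP [VP [V admired] [NP [Det that] [N river]]] [PP [P near] [NP [Det some] [N editor]]]]]
The difference turns on whether VP → VP PP is used at the relevant span, versus an alternative expansion of VP.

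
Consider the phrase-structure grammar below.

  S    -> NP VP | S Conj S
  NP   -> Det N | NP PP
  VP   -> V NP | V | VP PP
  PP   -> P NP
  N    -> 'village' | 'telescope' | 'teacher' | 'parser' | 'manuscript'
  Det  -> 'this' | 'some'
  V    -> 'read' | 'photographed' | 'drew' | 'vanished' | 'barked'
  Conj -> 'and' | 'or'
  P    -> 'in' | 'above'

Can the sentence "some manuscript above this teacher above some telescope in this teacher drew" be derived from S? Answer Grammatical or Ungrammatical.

[S [NP [NP [Det some] [N manuscript]] [PP [P above] [NP [NP [Det this] [N teacher]] [PP [P above] [NP [NP [Det some] [N telescope]] [PP [P in] [NP [Det this] [N teacher]]]]]]]] [VP [V drew]]]
Each bracket corresponds to one application of a listed rule, so the string is derivable from S.

Grammatical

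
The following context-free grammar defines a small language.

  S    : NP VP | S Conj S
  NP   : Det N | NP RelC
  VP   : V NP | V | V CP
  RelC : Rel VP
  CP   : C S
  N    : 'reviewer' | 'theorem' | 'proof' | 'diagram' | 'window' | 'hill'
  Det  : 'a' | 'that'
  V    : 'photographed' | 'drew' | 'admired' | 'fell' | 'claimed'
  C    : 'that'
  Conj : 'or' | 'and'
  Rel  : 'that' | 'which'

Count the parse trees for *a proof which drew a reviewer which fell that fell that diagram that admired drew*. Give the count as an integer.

7

Two of the 7 distinct bracketings:
[S [NP [NP [Det a] [N proof]] [RelC [Rel which] [VP [V drew] [NP [NP [NP [Det a] [N reviewer]] [RelC [Rel which] [VP [V fell]]]] [RelC [Rel that] [VP [V fell] [NP [NP [Det that] [N diagram]] [RelC [Rel that] [VP [V admired]]]]]]]]]] [VP [V drew]]]
[S [NP [NP [Det a] [N proof]] [RelC [Rel which] [VP [V drew] [NP [NP [NP [NP [Det a] [N reviewer]] [RelC [Rel which] [VP [V fell]]]] [RelC [Rel that] [VP [V fell] [NP [Det that] [N diagram]]]]] [RelC [Rel that] [VP [V admired]]]]]]] [VP [V drew]]]
The trees differ in how a recursive rule is bracketed over the same span.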